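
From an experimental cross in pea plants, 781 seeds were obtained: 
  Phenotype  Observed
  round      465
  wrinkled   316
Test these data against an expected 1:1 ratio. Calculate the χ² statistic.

28.426

Expected counts for N = 781 under a 1:1 ratio (total parts = 2):
  round: 781 × 1/2 = 390.5
  wrinkled: 781 × 1/2 = 390.5
χ² = Σ (O − E)² / E
  round: (465 − 390.5)² / 390.5 = 14.2132
  wrinkled: (316 − 390.5)² / 390.5 = 14.2132
χ² = 14.2132 + 14.2132 = 28.4264 ≈ 28.426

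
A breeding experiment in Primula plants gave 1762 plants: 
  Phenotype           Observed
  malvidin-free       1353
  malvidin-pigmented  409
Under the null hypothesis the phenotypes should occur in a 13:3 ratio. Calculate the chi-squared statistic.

The 13:3 ratio has 16 parts, so with N = 1762 the expected counts are:
  malvidin-free: 1762 × 13/16 = 1431.625
  malvidin-pigmented: 1762 × 3/16 = 330.375
χ² = Σ (O − E)² / E
  malvidin-free: (1353 − 1431.625)² / 1431.625 = 4.3181
  malvidin-pigmented: (409 − 330.375)² / 330.375 = 18.7117
χ² = 4.3181 + 18.7117 = 23.0298 ≈ 23.030

23.030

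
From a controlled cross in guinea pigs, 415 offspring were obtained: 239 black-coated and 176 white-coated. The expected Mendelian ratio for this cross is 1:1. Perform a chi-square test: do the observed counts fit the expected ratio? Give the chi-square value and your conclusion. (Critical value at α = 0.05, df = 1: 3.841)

9.564; not consistent

Total ratio parts = 2. Expected numbers out of 415:
  black-coated: 415 × 1/2 = 207.5
  white-coated: 415 × 1/2 = 207.5
χ² = Σ (O − E)² / E
  black-coated: (239 − 207.5)² / 207.5 = 4.7819
  white-coated: (176 − 207.5)² / 207.5 = 4.7819
χ² = 4.7819 + 4.7819 = 9.5638 ≈ 9.564
Degrees of freedom = 2 − 1 = 1; critical value at α = 0.05 is 3.841.
Since 9.564 > 3.841, we reject the null hypothesis — the data do not fit the 1:1 ratio.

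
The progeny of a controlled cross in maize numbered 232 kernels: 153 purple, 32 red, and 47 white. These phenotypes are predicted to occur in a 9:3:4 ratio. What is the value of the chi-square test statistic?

Total ratio parts = 16. Expected numbers out of 232:
  purple: 232 × 9/16 = 130.5
  red: 232 × 3/16 = 43.5
  white: 232 × 4/16 = 58
χ² = Σ (O − E)² / E
  purple: (153 − 130.5)² / 130.5 = 3.8793
  red: (32 − 43.5)² / 43.5 = 3.0402
  white: (47 − 58)² / 58 = 2.0862
χ² = 3.8793 + 3.0402 + 2.0862 = 9.0057 ≈ 9.006

9.006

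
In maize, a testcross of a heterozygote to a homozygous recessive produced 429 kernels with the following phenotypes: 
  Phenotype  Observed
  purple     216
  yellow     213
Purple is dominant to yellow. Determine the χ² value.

A testcross of a heterozygote (Aa × aa) gives a 1:1 phenotypic ratio.
Expected counts for N = 429 under a 1:1 ratio (total parts = 2):
  purple: 429 × 1/2 = 214.5
  yellow: 429 × 1/2 = 214.5
χ² = Σ (O − E)² / E
  purple: (216 − 214.5)² / 214.5 = 0.0105
  yellow: (213 − 214.5)² / 214.5 = 0.0105
χ² = 0.0105 + 0.0105 = 0.021

0.021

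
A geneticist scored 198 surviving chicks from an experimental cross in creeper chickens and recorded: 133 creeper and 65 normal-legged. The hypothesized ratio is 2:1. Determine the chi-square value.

The 2:1 ratio has 3 parts, so with N = 198 the expected counts are:
  creeper: 198 × 2/3 = 132
  normal-legged: 198 × 1/3 = 66
χ² = Σ (O − E)² / E
  creeper: (133 − 132)² / 132 = 0.0076
  normal-legged: (65 − 66)² / 66 = 0.0152
χ² = 0.0076 + 0.0152 = 0.0228 ≈ 0.023

0.023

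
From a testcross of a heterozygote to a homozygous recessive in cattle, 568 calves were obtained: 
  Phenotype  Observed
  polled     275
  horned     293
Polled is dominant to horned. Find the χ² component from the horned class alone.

A testcross of a heterozygote (Aa × aa) gives a 1:1 phenotypic ratio.
The 1:1 ratio has 2 parts, so with N = 568 the expected counts are:
  polled: 568 × 1/2 = 284
  horned: 568 × 1/2 = 284
Contribution of horned: (293 − 284)² / 284 = 0.2852

0.285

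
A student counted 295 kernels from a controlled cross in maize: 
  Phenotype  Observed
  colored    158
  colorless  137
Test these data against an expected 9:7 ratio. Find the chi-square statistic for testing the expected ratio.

Under the 9:7 hypothesis (Σ ratio = 16, N = 295):
  colored: 295 × 9/16 = 165.9375
  colorless: 295 × 7/16 = 129.0625
χ² = Σ (O − E)² / E
  colored: (158 − 165.9375)² / 165.9375 = 0.3797
  colorless: (137 − 129.0625)² / 129.0625 = 0.4882
χ² = 0.3797 + 0.4882 = 0.8679 ≈ 0.868

0.868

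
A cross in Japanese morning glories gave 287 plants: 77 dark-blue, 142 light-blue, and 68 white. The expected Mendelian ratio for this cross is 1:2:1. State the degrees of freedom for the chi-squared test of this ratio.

2

A goodness-of-fit test with 3 phenotype classes has df = 3 − 1 = 2.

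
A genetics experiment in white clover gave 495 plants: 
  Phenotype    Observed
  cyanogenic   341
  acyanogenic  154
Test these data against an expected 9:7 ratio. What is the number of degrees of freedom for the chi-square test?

1

A goodness-of-fit test with 2 phenotype classes has df = 2 − 1 = 1.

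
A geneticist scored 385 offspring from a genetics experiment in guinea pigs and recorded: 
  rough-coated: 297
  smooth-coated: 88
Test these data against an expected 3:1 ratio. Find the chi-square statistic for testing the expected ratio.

0.943

Total ratio parts = 4. Expected numbers out of 385:
  rough-coated: 385 × 3/4 = 288.75
  smooth-coated: 385 × 1/4 = 96.25
χ² = Σ (O − E)² / E
  rough-coated: (297 − 288.75)² / 288.75 = 0.2357
  smooth-coated: (88 − 96.25)² / 96.25 = 0.7071
χ² = 0.2357 + 0.7071 = 0.9428 ≈ 0.943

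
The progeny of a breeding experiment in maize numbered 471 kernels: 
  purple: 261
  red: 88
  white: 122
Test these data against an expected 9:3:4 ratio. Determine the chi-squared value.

Total ratio parts = 16. Expected numbers out of 471:
  purple: 471 × 9/16 = 264.9375
  red: 471 × 3/16 = 88.3125
  white: 471 × 4/16 = 117.75
χ² = Σ (O − E)² / E
  purple: (261 − 264.9375)² / 264.9375 = 0.0585
  red: (88 − 88.3125)² / 88.3125 = 0.0011
  white: (122 − 117.75)² / 117.75 = 0.1534
χ² = 0.0585 + 0.0011 + 0.1534 = 0.213

0.213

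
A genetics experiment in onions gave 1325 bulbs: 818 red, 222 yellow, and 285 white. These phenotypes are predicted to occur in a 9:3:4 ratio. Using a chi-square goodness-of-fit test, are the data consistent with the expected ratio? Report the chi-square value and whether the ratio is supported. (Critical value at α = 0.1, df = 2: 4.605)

16.360; not consistent

Under the 9:3:4 hypothesis (Σ ratio = 16, N = 1325):
  red: 1325 × 9/16 = 745.3125
  yellow: 1325 × 3/16 = 248.4375
  white: 1325 × 4/16 = 331.25
χ² = Σ (O − E)² / E
  red: (818 − 745.3125)² / 745.3125 = 7.0889
  yellow: (222 − 248.4375)² / 248.4375 = 2.8133
  white: (285 − 331.25)² / 331.25 = 6.4575
χ² = 7.0889 + 2.8133 + 6.4575 = 16.3597 ≈ 16.360
Degrees of freedom = 3 − 1 = 2; critical value at α = 0.1 is 4.605.
Since 16.360 > 4.605, we reject the null hypothesis — the data do not fit the 9:3:4 ratio.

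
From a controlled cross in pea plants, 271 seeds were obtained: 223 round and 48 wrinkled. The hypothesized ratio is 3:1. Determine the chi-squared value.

7.677

Total ratio parts = 4. Expected numbers out of 271:
  round: 271 × 3/4 = 203.25
  wrinkled: 271 × 1/4 = 67.75
χ² = Σ (O − E)² / E
  round: (223 − 203.25)² / 203.25 = 1.9191
  wrinkled: (48 − 67.75)² / 67.75 = 5.7574
χ² = 1.9191 + 5.7574 = 7.6765 ≈ 7.677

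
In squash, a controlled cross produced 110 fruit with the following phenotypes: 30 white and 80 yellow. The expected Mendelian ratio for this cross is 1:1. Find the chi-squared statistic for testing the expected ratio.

Under the 1:1 hypothesis (Σ ratio = 2, N = 110):
  white: 110 × 1/2 = 55
  yellow: 110 × 1/2 = 55
χ² = Σ (O − E)² / E
  white: (30 − 55)² / 55 = 11.3636
  yellow: (80 − 55)² / 55 = 11.3636
χ² = 11.3636 + 11.3636 = 22.7272 ≈ 22.727

22.727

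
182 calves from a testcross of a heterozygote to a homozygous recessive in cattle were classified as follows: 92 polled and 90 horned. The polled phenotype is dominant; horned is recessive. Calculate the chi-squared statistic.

A testcross of a heterozygote (Aa × aa) gives a 1:1 phenotypic ratio.
Total ratio parts = 2. Expected numbers out of 182:
  polled: 182 × 1/2 = 91
  horned: 182 × 1/2 = 91
χ² = Σ (O − E)² / E
  polled: (92 − 91)² / 91 = 0.0110
  horned: (90 − 91)² / 91 = 0.0110
χ² = 0.0110 + 0.0110 = 0.022

0.022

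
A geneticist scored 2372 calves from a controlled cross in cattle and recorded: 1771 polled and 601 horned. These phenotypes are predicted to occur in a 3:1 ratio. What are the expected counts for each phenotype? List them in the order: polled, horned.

1779, 593

The 3:1 ratio has 4 parts, so with N = 2372 the expected counts are:
  polled: 2372 × 3/4 = 1779
  horned: 2372 × 1/4 = 593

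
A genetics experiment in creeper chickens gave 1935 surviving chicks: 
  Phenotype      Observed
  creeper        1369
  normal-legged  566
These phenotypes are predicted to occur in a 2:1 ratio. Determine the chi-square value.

14.514

Total ratio parts = 3. Expected numbers out of 1935:
  creeper: 1935 × 2/3 = 1290
  normal-legged: 1935 × 1/3 = 645
χ² = Σ (O − E)² / E
  creeper: (1369 − 1290)² / 1290 = 4.8380
  normal-legged: (566 − 645)² / 645 = 9.6760
χ² = 4.8380 + 9.6760 = 14.514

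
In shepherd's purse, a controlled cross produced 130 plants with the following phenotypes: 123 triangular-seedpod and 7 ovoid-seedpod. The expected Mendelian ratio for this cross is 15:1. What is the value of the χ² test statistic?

Expected counts for N = 130 under a 15:1 ratio (total parts = 16):
  triangular-seedpod: 130 × 15/16 = 121.875
  ovoid-seedpod: 130 × 1/16 = 8.125
χ² = Σ (O − E)² / E
  triangular-seedpod: (123 − 121.875)² / 121.875 = 0.0104
  ovoid-seedpod: (7 − 8.125)² / 8.125 = 0.1558
χ² = 0.0104 + 0.1558 = 0.1662 ≈ 0.166

0.166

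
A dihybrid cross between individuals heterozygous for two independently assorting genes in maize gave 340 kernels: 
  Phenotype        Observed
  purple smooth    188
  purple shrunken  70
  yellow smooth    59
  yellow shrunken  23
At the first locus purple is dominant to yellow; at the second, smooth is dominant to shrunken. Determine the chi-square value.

A dihybrid F₂ with independent assortment and complete dominance at both loci gives a 9:3:3:1 phenotypic ratio.
The 9:3:3:1 ratio has 16 parts, so with N = 340 the expected counts are:
  purple smooth: 340 × 9/16 = 191.25
  purple shrunken: 340 × 3/16 = 63.75
  yellow smooth: 340 × 3/16 = 63.75
  yellow shrunken: 340 × 1/16 = 21.25
χ² = Σ (O − E)² / E
  purple smooth: (188 − 191.25)² / 191.25 = 0.0552
  purple shrunken: (70 − 63.75)² / 63.75 = 0.6127
  yellow smooth: (59 − 63.75)² / 63.75 = 0.3539
  yellow shrunken: (23 − 21.25)² / 21.25 = 0.1441
χ² = 0.0552 + 0.6127 + 0.3539 + 0.1441 = 1.1659 ≈ 1.166

1.166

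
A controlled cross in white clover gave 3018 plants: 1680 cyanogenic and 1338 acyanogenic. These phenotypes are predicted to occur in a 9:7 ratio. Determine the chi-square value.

Under the 9:7 hypothesis (Σ ratio = 16, N = 3018):
  cyanogenic: 3018 × 9/16 = 1697.625
  acyanogenic: 3018 × 7/16 = 1320.375
χ² = Σ (O − E)² / E
  cyanogenic: (1680 − 1697.625)² / 1697.625 = 0.1830
  acyanogenic: (1338 − 1320.375)² / 1320.375 = 0.2353
χ² = 0.1830 + 0.2353 = 0.4183 ≈ 0.418

0.418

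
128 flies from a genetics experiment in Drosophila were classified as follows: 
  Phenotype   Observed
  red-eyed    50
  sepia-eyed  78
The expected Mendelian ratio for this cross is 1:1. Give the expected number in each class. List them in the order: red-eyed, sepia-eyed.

Under the 1:1 hypothesis (Σ ratio = 2, N = 128):
  red-eyed: 128 × 1/2 = 64
  sepia-eyed: 128 × 1/2 = 64

64, 64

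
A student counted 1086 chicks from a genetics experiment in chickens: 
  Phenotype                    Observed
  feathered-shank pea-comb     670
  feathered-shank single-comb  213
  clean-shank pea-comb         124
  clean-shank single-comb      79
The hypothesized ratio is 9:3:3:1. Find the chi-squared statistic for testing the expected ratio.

39.114

Under the 9:3:3:1 hypothesis (Σ ratio = 16, N = 1086):
  feathered-shank pea-comb: 1086 × 9/16 = 610.875
  feathered-shank single-comb: 1086 × 3/16 = 203.625
  clean-shank pea-comb: 1086 × 3/16 = 203.625
  clean-shank single-comb: 1086 × 1/16 = 67.875
χ² = Σ (O − E)² / E
  feathered-shank pea-comb: (670 − 610.875)² / 610.875 = 5.7226
  feathered-shank single-comb: (213 − 203.625)² / 203.625 = 0.4316
  clean-shank pea-comb: (124 − 203.625)² / 203.625 = 31.1364
  clean-shank single-comb: (79 − 67.875)² / 67.875 = 1.8234
χ² = 5.7226 + 0.4316 + 31.1364 + 1.8234 = 39.114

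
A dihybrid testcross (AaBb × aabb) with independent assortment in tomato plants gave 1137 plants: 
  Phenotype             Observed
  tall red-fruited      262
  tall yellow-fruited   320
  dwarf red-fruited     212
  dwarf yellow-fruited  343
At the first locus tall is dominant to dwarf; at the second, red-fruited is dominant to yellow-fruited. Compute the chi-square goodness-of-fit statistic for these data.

36.745

A dihybrid testcross with independent assortment gives a 1:1:1:1 ratio.
Total ratio parts = 4. Expected numbers out of 1137:
  tall red-fruited: 1137 × 1/4 = 284.25
  tall yellow-fruited: 1137 × 1/4 = 284.25
  dwarf red-fruited: 1137 × 1/4 = 284.25
  dwarf yellow-fruited: 1137 × 1/4 = 284.25
χ² = Σ (O − E)² / E
  tall red-fruited: (262 − 284.25)² / 284.25 = 1.7416
  tall yellow-fruited: (320 − 284.25)² / 284.25 = 4.4963
  dwarf red-fruited: (212 − 284.25)² / 284.25 = 18.3643
  dwarf yellow-fruited: (343 − 284.25)² / 284.25 = 12.1427
χ² = 1.7416 + 4.4963 + 18.3643 + 12.1427 = 36.7449 ≈ 36.745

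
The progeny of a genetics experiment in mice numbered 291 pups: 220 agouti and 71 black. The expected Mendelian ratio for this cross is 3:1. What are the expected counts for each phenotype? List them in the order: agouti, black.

Total ratio parts = 4. Expected numbers out of 291:
  agouti: 291 × 3/4 = 218.25
  black: 291 × 1/4 = 72.75

218.25, 72.75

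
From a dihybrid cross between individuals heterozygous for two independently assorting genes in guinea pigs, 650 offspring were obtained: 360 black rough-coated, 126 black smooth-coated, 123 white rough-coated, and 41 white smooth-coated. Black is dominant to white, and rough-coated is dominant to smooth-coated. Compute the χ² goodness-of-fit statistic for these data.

A dihybrid F₂ with independent assortment and complete dominance at both loci gives a 9:3:3:1 phenotypic ratio.
The 9:3:3:1 ratio has 16 parts, so with N = 650 the expected counts are:
  black rough-coated: 650 × 9/16 = 365.625
  black smooth-coated: 650 × 3/16 = 121.875
  white rough-coated: 650 × 3/16 = 121.875
  white smooth-coated: 650 × 1/16 = 40.625
χ² = Σ (O − E)² / E
  black rough-coated: (360 − 365.625)² / 365.625 = 0.0865
  black smooth-coated: (126 − 121.875)² / 121.875 = 0.1396
  white rough-coated: (123 − 121.875)² / 121.875 = 0.0104
  white smooth-coated: (41 − 40.625)² / 40.625 = 0.0035
χ² = 0.0865 + 0.1396 + 0.0104 + 0.0035 = 0.240

0.240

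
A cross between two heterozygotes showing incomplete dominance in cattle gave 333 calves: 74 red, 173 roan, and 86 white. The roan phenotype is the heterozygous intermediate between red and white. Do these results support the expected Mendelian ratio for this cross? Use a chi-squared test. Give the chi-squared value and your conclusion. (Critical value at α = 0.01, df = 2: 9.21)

1.372; consistent

With incomplete dominance, a heterozygote × heterozygote cross gives a 1:2:1 phenotypic ratio.
Expected counts for N = 333 under a 1:2:1 ratio (total parts = 4):
  red: 333 × 1/4 = 83.25
  roan: 333 × 2/4 = 166.5
  white: 333 × 1/4 = 83.25
χ² = Σ (O − E)² / E
  red: (74 − 83.25)² / 83.25 = 1.0278
  roan: (173 − 166.5)² / 166.5 = 0.2538
  white: (86 − 83.25)² / 83.25 = 0.0908
χ² = 1.0278 + 0.2538 + 0.0908 = 1.3724 ≈ 1.372
Degrees of freedom = 3 − 1 = 2; critical value at α = 0.01 is 9.21.
Since 1.372 < 9.21, we fail to reject the null hypothesis — the data are consistent with the 1:2:1 ratio.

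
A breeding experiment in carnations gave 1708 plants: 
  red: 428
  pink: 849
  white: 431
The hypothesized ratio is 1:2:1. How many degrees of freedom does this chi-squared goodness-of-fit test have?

2

A goodness-of-fit test with 3 phenotype classes has df = 3 − 1 = 2.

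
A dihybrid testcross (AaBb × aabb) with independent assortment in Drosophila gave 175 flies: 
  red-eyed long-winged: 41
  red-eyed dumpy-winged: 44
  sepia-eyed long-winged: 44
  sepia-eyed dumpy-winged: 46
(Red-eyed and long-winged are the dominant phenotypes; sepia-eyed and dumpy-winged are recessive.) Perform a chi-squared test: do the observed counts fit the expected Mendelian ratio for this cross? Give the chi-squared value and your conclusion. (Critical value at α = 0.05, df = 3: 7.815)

0.291; consistent

A dihybrid testcross with independent assortment gives a 1:1:1:1 ratio.
Total ratio parts = 4. Expected numbers out of 175:
  red-eyed long-winged: 175 × 1/4 = 43.75
  red-eyed dumpy-winged: 175 × 1/4 = 43.75
  sepia-eyed long-winged: 175 × 1/4 = 43.75
  sepia-eyed dumpy-winged: 175 × 1/4 = 43.75
χ² = Σ (O − E)² / E
  red-eyed long-winged: (41 − 43.75)² / 43.75 = 0.1729
  red-eyed dumpy-winged: (44 − 43.75)² / 43.75 = 0.0014
  sepia-eyed long-winged: (44 − 43.75)² / 43.75 = 0.0014
  sepia-eyed dumpy-winged: (46 − 43.75)² / 43.75 = 0.1157
χ² = 0.1729 + 0.0014 + 0.0014 + 0.1157 = 0.2914 ≈ 0.291
Degrees of freedom = 4 − 1 = 3; critical value at α = 0.05 is 7.815.
Since 0.291 < 7.815, we fail to reject the null hypothesis — the data are consistent with the 1:1:1:1 ratio.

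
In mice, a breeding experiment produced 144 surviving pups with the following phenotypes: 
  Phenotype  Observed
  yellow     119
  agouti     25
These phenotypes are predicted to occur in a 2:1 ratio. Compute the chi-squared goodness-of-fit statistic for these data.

Total ratio parts = 3. Expected numbers out of 144:
  yellow: 144 × 2/3 = 96
  agouti: 144 × 1/3 = 48
χ² = Σ (O − E)² / E
  yellow: (119 − 96)² / 96 = 5.5104
  agouti: (25 − 48)² / 48 = 11.0208
χ² = 5.5104 + 11.0208 = 16.5312 ≈ 16.531

16.531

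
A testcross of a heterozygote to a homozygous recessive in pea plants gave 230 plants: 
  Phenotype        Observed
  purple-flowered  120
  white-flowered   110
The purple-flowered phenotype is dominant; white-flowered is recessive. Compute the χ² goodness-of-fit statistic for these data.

A testcross of a heterozygote (Aa × aa) gives a 1:1 phenotypic ratio.
Expected counts for N = 230 under a 1:1 ratio (total parts = 2):
  purple-flowered: 230 × 1/2 = 115
  white-flowered: 230 × 1/2 = 115
χ² = Σ (O − E)² / E
  purple-flowered: (120 − 115)² / 115 = 0.2174
  white-flowered: (110 − 115)² / 115 = 0.2174
χ² = 0.2174 + 0.2174 = 0.4348 ≈ 0.435

0.435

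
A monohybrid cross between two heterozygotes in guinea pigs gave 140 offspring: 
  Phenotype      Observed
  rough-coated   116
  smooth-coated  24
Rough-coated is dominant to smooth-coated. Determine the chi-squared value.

4.610

For a monohybrid cross between heterozygotes with complete dominance, the expected phenotypic ratio is 3:1.
The 3:1 ratio has 4 parts, so with N = 140 the expected counts are:
  rough-coated: 140 × 3/4 = 105
  smooth-coated: 140 × 1/4 = 35
χ² = Σ (O − E)² / E
  rough-coated: (116 − 105)² / 105 = 1.1524
  smooth-coated: (24 − 35)² / 35 = 3.4571
χ² = 1.1524 + 3.4571 = 4.6095 ≈ 4.610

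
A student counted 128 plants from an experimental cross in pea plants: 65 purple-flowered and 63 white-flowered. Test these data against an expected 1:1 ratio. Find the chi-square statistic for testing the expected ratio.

Under the 1:1 hypothesis (Σ ratio = 2, N = 128):
  purple-flowered: 128 × 1/2 = 64
  white-flowered: 128 × 1/2 = 64
χ² = Σ (O − E)² / E
  purple-flowered: (65 − 64)² / 64 = 0.0156
  white-flowered: (63 − 64)² / 64 = 0.0156
χ² = 0.0156 + 0.0156 = 0.0312 ≈ 0.031

0.031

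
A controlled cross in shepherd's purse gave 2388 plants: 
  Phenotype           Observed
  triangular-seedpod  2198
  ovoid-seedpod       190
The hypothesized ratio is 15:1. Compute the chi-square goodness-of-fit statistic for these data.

11.868

The 15:1 ratio has 16 parts, so with N = 2388 the expected counts are:
  triangular-seedpod: 2388 × 15/16 = 2238.75
  ovoid-seedpod: 2388 × 1/16 = 149.25
χ² = Σ (O − E)² / E
  triangular-seedpod: (2198 − 2238.75)² / 2238.75 = 0.7417
  ovoid-seedpod: (190 − 149.25)² / 149.25 = 11.1260
χ² = 0.7417 + 11.1260 = 11.8677 ≈ 11.868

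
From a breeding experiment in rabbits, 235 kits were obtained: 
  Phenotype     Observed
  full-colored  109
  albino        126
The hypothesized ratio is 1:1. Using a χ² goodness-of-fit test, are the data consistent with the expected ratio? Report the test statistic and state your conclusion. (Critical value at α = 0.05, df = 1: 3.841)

Expected counts for N = 235 under a 1:1 ratio (total parts = 2):
  full-colored: 235 × 1/2 = 117.5
  albino: 235 × 1/2 = 117.5
χ² = Σ (O − E)² / E
  full-colored: (109 − 117.5)² / 117.5 = 0.6149
  albino: (126 − 117.5)² / 117.5 = 0.6149
χ² = 0.6149 + 0.6149 = 1.2298 ≈ 1.230
Degrees of freedom = 2 − 1 = 1; critical value at α = 0.05 is 3.841.
Since 1.230 < 3.841, we fail to reject the null hypothesis — the data are consistent with the 1:1 ratio.

1.230; consistent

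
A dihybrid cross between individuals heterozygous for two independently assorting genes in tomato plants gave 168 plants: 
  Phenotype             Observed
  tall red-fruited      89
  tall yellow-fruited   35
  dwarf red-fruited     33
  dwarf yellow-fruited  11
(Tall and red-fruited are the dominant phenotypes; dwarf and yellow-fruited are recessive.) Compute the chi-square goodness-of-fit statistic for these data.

A dihybrid F₂ with independent assortment and complete dominance at both loci gives a 9:3:3:1 phenotypic ratio.
Expected counts for N = 168 under a 9:3:3:1 ratio (total parts = 16):
  tall red-fruited: 168 × 9/16 = 94.5
  tall yellow-fruited: 168 × 3/16 = 31.5
  dwarf red-fruited: 168 × 3/16 = 31.5
  dwarf yellow-fruited: 168 × 1/16 = 10.5
χ² = Σ (O − E)² / E
  tall red-fruited: (89 − 94.5)² / 94.5 = 0.3201
  tall yellow-fruited: (35 − 31.5)² / 31.5 = 0.3889
  dwarf red-fruited: (33 − 31.5)² / 31.5 = 0.0714
  dwarf yellow-fruited: (11 − 10.5)² / 10.5 = 0.0238
χ² = 0.3201 + 0.3889 + 0.0714 + 0.0238 = 0.8042 ≈ 0.804

0.804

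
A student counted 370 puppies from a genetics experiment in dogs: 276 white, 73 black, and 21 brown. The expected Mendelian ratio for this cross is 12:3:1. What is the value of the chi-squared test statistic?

Total ratio parts = 16. Expected numbers out of 370:
  white: 370 × 12/16 = 277.5
  black: 370 × 3/16 = 69.375
  brown: 370 × 1/16 = 23.125
χ² = Σ (O − E)² / E
  white: (276 − 277.5)² / 277.5 = 0.0081
  black: (73 − 69.375)² / 69.375 = 0.1894
  brown: (21 − 23.125)² / 23.125 = 0.1953
χ² = 0.0081 + 0.1894 + 0.1953 = 0.3928 ≈ 0.393

0.393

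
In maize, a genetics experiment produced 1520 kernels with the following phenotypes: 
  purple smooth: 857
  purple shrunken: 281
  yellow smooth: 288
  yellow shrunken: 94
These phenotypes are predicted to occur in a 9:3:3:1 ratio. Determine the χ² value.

0.103

Under the 9:3:3:1 hypothesis (Σ ratio = 16, N = 1520):
  purple smooth: 1520 × 9/16 = 855
  purple shrunken: 1520 × 3/16 = 285
  yellow smooth: 1520 × 3/16 = 285
  yellow shrunken: 1520 × 1/16 = 95
χ² = Σ (O − E)² / E
  purple smooth: (857 − 855)² / 855 = 0.0047
  purple shrunken: (281 − 285)² / 285 = 0.0561
  yellow smooth: (288 − 285)² / 285 = 0.0316
  yellow shrunken: (94 − 95)² / 95 = 0.0105
χ² = 0.0047 + 0.0561 + 0.0316 + 0.0105 = 0.1029 ≈ 0.103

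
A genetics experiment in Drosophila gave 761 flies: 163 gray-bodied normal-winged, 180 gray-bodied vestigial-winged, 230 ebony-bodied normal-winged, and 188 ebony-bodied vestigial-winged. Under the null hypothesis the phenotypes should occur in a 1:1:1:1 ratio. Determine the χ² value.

12.787

The 1:1:1:1 ratio has 4 parts, so with N = 761 the expected counts are:
  gray-bodied normal-winged: 761 × 1/4 = 190.25
  gray-bodied vestigial-winged: 761 × 1/4 = 190.25
  ebony-bodied normal-winged: 761 × 1/4 = 190.25
  ebony-bodied vestigial-winged: 761 × 1/4 = 190.25
χ² = Σ (O − E)² / E
  gray-bodied normal-winged: (163 − 190.25)² / 190.25 = 3.9031
  gray-bodied vestigial-winged: (180 − 190.25)² / 190.25 = 0.5522
  ebony-bodied normal-winged: (230 − 190.25)² / 190.25 = 8.3052
  ebony-bodied vestigial-winged: (188 − 190.25)² / 190.25 = 0.0266
χ² = 3.9031 + 0.5522 + 8.3052 + 0.0266 = 12.7871 ≈ 12.787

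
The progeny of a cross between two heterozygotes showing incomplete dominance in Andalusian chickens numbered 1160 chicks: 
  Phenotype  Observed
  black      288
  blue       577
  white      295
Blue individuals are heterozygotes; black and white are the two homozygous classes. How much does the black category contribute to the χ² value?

With incomplete dominance, a heterozygote × heterozygote cross gives a 1:2:1 phenotypic ratio.
Under the 1:2:1 hypothesis (Σ ratio = 4, N = 1160):
  black: 1160 × 1/4 = 290
  blue: 1160 × 2/4 = 580
  white: 1160 × 1/4 = 290
Contribution of black: (288 − 290)² / 290 = 0.0138

0.014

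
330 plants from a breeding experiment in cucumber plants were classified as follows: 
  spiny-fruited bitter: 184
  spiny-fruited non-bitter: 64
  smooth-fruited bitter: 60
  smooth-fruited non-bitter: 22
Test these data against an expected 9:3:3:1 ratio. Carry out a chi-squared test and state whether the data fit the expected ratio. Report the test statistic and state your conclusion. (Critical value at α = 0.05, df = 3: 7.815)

0.236; consistent

Total ratio parts = 16. Expected numbers out of 330:
  spiny-fruited bitter: 330 × 9/16 = 185.625
  spiny-fruited non-bitter: 330 × 3/16 = 61.875
  smooth-fruited bitter: 330 × 3/16 = 61.875
  smooth-fruited non-bitter: 330 × 1/16 = 20.625
χ² = Σ (O − E)² / E
  spiny-fruited bitter: (184 − 185.625)² / 185.625 = 0.0142
  spiny-fruited non-bitter: (64 − 61.875)² / 61.875 = 0.0730
  smooth-fruited bitter: (60 − 61.875)² / 61.875 = 0.0568
  smooth-fruited non-bitter: (22 − 20.625)² / 20.625 = 0.0917
χ² = 0.0142 + 0.0730 + 0.0568 + 0.0917 = 0.2357 ≈ 0.236
Degrees of freedom = 4 − 1 = 3; critical value at α = 0.05 is 7.815.
Since 0.236 < 7.815, we fail to reject the null hypothesis — the data are consistent with the 9:3:3:1 ratio.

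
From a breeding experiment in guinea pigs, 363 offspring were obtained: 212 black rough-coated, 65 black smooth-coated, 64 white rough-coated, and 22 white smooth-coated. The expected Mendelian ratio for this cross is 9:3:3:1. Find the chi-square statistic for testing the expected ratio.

Expected counts for N = 363 under a 9:3:3:1 ratio (total parts = 16):
  black rough-coated: 363 × 9/16 = 204.1875
  black smooth-coated: 363 × 3/16 = 68.0625
  white rough-coated: 363 × 3/16 = 68.0625
  white smooth-coated: 363 × 1/16 = 22.6875
χ² = Σ (O − E)² / E
  black rough-coated: (212 − 204.1875)² / 204.1875 = 0.2989
  black smooth-coated: (65 − 68.0625)² / 68.0625 = 0.1378
  white rough-coated: (64 − 68.0625)² / 68.0625 = 0.2425
  white smooth-coated: (22 − 22.6875)² / 22.6875 = 0.0208
χ² = 0.2989 + 0.1378 + 0.2425 + 0.0208 = 0.700

0.700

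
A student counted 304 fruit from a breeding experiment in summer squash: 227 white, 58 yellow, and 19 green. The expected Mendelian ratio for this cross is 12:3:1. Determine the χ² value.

0.022

Expected counts for N = 304 under a 12:3:1 ratio (total parts = 16):
  white: 304 × 12/16 = 228
  yellow: 304 × 3/16 = 57
  green: 304 × 1/16 = 19
χ² = Σ (O − E)² / E
  white: (227 − 228)² / 228 = 0.0044
  yellow: (58 − 57)² / 57 = 0.0175
  green: (19 − 19)² / 19 = 0.0000
χ² = 0.0044 + 0.0175 + 0.0000 = 0.0219 ≈ 0.022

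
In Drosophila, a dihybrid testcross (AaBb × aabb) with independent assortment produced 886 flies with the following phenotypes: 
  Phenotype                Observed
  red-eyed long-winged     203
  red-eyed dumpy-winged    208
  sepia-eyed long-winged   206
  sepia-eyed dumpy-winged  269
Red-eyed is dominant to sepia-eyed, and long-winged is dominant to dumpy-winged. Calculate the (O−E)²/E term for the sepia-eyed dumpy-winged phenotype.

A dihybrid testcross with independent assortment gives a 1:1:1:1 ratio.
Expected counts for N = 886 under a 1:1:1:1 ratio (total parts = 4):
  red-eyed long-winged: 886 × 1/4 = 221.5
  red-eyed dumpy-winged: 886 × 1/4 = 221.5
  sepia-eyed long-winged: 886 × 1/4 = 221.5
  sepia-eyed dumpy-winged: 886 × 1/4 = 221.5
Contribution of sepia-eyed dumpy-winged: (269 − 221.5)² / 221.5 = 10.1862

10.186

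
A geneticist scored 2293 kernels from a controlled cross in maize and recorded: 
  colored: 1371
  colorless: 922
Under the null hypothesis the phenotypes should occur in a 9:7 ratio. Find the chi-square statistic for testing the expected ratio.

11.681

The 9:7 ratio has 16 parts, so with N = 2293 the expected counts are:
  colored: 2293 × 9/16 = 1289.8125
  colorless: 2293 × 7/16 = 1003.1875
χ² = Σ (O − E)² / E
  colored: (1371 − 1289.8125)² / 1289.8125 = 5.1104
  colorless: (922 − 1003.1875)² / 1003.1875 = 6.5705
χ² = 5.1104 + 6.5705 = 11.6809 ≈ 11.681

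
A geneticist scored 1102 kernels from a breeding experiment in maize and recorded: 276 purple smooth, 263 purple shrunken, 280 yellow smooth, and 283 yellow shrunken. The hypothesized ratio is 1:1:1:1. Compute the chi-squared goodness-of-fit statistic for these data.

Total ratio parts = 4. Expected numbers out of 1102:
  purple smooth: 1102 × 1/4 = 275.5
  purple shrunken: 1102 × 1/4 = 275.5
  yellow smooth: 1102 × 1/4 = 275.5
  yellow shrunken: 1102 × 1/4 = 275.5
χ² = Σ (O − E)² / E
  purple smooth: (276 − 275.5)² / 275.5 = 0.0009
  purple shrunken: (263 − 275.5)² / 275.5 = 0.5672
  yellow smooth: (280 − 275.5)² / 275.5 = 0.0735
  yellow shrunken: (283 − 275.5)² / 275.5 = 0.2042
χ² = 0.0009 + 0.5672 + 0.0735 + 0.2042 = 0.8458 ≈ 0.846

0.846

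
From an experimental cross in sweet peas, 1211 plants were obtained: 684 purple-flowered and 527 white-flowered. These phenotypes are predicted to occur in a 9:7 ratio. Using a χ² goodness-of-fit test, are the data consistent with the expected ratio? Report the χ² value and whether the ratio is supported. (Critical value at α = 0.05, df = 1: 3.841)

0.027; consistent

Expected counts for N = 1211 under a 9:7 ratio (total parts = 16):
  purple-flowered: 1211 × 9/16 = 681.1875
  white-flowered: 1211 × 7/16 = 529.8125
χ² = Σ (O − E)² / E
  purple-flowered: (684 − 681.1875)² / 681.1875 = 0.0116
  white-flowered: (527 − 529.8125)² / 529.8125 = 0.0149
χ² = 0.0116 + 0.0149 = 0.0265 ≈ 0.027
Degrees of freedom = 2 − 1 = 1; critical value at α = 0.05 is 3.841.
Since 0.027 < 3.841, we fail to reject the null hypothesis — the data are consistent with the 9:7 ratio.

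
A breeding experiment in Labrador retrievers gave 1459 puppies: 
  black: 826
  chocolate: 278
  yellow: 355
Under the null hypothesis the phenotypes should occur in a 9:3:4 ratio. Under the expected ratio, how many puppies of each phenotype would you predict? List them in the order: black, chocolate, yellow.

820.6875, 273.5625, 364.75

The 9:3:4 ratio has 16 parts, so with N = 1459 the expected counts are:
  black: 1459 × 9/16 = 820.6875
  chocolate: 1459 × 3/16 = 273.5625
  yellow: 1459 × 4/16 = 364.75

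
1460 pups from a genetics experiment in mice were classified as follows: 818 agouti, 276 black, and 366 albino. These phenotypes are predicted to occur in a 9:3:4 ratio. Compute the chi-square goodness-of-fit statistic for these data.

0.034

The 9:3:4 ratio has 16 parts, so with N = 1460 the expected counts are:
  agouti: 1460 × 9/16 = 821.25
  black: 1460 × 3/16 = 273.75
  albino: 1460 × 4/16 = 365
χ² = Σ (O − E)² / E
  agouti: (818 − 821.25)² / 821.25 = 0.0129
  black: (276 − 273.75)² / 273.75 = 0.0185
  albino: (366 − 365)² / 365 = 0.0027
χ² = 0.0129 + 0.0185 + 0.0027 = 0.0341 ≈ 0.034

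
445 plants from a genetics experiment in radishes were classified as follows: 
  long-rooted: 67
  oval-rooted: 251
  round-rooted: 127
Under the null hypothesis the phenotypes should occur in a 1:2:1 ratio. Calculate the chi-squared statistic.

23.481

Under the 1:2:1 hypothesis (Σ ratio = 4, N = 445):
  long-rooted: 445 × 1/4 = 111.25
  oval-rooted: 445 × 2/4 = 222.5
  round-rooted: 445 × 1/4 = 111.25
χ² = Σ (O − E)² / E
  long-rooted: (67 − 111.25)² / 111.25 = 17.6006
  oval-rooted: (251 − 222.5)² / 222.5 = 3.6506
  round-rooted: (127 − 111.25)² / 111.25 = 2.2298
χ² = 17.6006 + 3.6506 + 2.2298 = 23.481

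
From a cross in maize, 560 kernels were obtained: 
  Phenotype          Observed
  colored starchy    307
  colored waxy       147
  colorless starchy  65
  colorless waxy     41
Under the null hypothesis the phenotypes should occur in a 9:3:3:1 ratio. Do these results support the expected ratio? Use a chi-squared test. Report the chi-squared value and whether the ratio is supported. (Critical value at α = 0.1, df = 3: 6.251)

Expected counts for N = 560 under a 9:3:3:1 ratio (total parts = 16):
  colored starchy: 560 × 9/16 = 315
  colored waxy: 560 × 3/16 = 105
  colorless starchy: 560 × 3/16 = 105
  colorless waxy: 560 × 1/16 = 35
χ² = Σ (O − E)² / E
  colored starchy: (307 − 315)² / 315 = 0.2032
  colored waxy: (147 − 105)² / 105 = 16.8000
  colorless starchy: (65 − 105)² / 105 = 15.2381
  colorless waxy: (41 − 35)² / 35 = 1.0286
χ² = 0.2032 + 16.8000 + 15.2381 + 1.0286 = 33.2699 ≈ 33.270
Degrees of freedom = 4 − 1 = 3; critical value at α = 0.1 is 6.251.
Since 33.270 > 6.251, we reject the null hypothesis — the data do not fit the 9:3:3:1 ratio.

33.270; not consistent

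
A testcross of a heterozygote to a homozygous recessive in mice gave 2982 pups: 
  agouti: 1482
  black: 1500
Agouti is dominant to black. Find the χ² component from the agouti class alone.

0.054

A testcross of a heterozygote (Aa × aa) gives a 1:1 phenotypic ratio.
Expected counts for N = 2982 under a 1:1 ratio (total parts = 2):
  agouti: 2982 × 1/2 = 1491
  black: 2982 × 1/2 = 1491
Contribution of agouti: (1482 − 1491)² / 1491 = 0.0543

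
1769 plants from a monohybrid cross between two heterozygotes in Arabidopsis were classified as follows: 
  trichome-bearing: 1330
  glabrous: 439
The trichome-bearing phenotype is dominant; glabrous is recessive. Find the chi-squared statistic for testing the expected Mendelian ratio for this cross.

0.032

For a monohybrid cross between heterozygotes with complete dominance, the expected phenotypic ratio is 3:1.
Total ratio parts = 4. Expected numbers out of 1769:
  trichome-bearing: 1769 × 3/4 = 1326.75
  glabrous: 1769 × 1/4 = 442.25
χ² = Σ (O − E)² / E
  trichome-bearing: (1330 − 1326.75)² / 1326.75 = 0.0080
  glabrous: (439 − 442.25)² / 442.25 = 0.0239
χ² = 0.0080 + 0.0239 = 0.0319 ≈ 0.032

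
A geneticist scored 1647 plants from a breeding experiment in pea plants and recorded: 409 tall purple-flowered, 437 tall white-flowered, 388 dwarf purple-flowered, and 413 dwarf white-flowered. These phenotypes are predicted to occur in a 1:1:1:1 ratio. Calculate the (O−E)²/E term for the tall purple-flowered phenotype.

0.018

The 1:1:1:1 ratio has 4 parts, so with N = 1647 the expected counts are:
  tall purple-flowered: 1647 × 1/4 = 411.75
  tall white-flowered: 1647 × 1/4 = 411.75
  dwarf purple-flowered: 1647 × 1/4 = 411.75
  dwarf white-flowered: 1647 × 1/4 = 411.75
Contribution of tall purple-flowered: (409 − 411.75)² / 411.75 = 0.0184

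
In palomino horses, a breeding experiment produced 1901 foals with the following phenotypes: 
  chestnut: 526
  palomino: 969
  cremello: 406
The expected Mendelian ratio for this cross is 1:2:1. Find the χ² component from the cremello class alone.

10.091

Under the 1:2:1 hypothesis (Σ ratio = 4, N = 1901):
  chestnut: 1901 × 1/4 = 475.25
  palomino: 1901 × 2/4 = 950.5
  cremello: 1901 × 1/4 = 475.25
Contribution of cremello: (406 − 475.25)² / 475.25 = 10.0906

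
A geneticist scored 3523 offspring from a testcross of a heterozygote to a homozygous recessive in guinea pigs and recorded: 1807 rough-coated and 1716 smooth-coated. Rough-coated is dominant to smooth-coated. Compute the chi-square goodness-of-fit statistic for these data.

A testcross of a heterozygote (Aa × aa) gives a 1:1 phenotypic ratio.
Under the 1:1 hypothesis (Σ ratio = 2, N = 3523):
  rough-coated: 3523 × 1/2 = 1761.5
  smooth-coated: 3523 × 1/2 = 1761.5
χ² = Σ (O − E)² / E
  rough-coated: (1807 − 1761.5)² / 1761.5 = 1.1753
  smooth-coated: (1716 − 1761.5)² / 1761.5 = 1.1753
χ² = 1.1753 + 1.1753 = 2.3506 ≈ 2.351

2.351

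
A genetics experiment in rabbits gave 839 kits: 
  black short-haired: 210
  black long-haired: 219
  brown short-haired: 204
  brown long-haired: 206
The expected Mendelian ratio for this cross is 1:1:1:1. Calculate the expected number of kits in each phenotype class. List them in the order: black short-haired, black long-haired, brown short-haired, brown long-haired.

209.75, 209.75, 209.75, 209.75

Under the 1:1:1:1 hypothesis (Σ ratio = 4, N = 839):
  black short-haired: 839 × 1/4 = 209.75
  black long-haired: 839 × 1/4 = 209.75
  brown short-haired: 839 × 1/4 = 209.75
  brown long-haired: 839 × 1/4 = 209.75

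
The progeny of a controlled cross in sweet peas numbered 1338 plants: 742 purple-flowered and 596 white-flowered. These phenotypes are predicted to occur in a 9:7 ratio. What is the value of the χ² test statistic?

The 9:7 ratio has 16 parts, so with N = 1338 the expected counts are:
  purple-flowered: 1338 × 9/16 = 752.625
  white-flowered: 1338 × 7/16 = 585.375
χ² = Σ (O − E)² / E
  purple-flowered: (742 − 752.625)² / 752.625 = 0.1500
  white-flowered: (596 − 585.375)² / 585.375 = 0.1929
χ² = 0.1500 + 0.1929 = 0.3429 ≈ 0.343

0.343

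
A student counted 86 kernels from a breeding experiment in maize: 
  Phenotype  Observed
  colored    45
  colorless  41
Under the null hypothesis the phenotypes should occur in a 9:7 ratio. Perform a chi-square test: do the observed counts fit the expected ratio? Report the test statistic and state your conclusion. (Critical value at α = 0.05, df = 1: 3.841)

0.538; consistent

Total ratio parts = 16. Expected numbers out of 86:
  colored: 86 × 9/16 = 48.375
  colorless: 86 × 7/16 = 37.625
χ² = Σ (O − E)² / E
  colored: (45 − 48.375)² / 48.375 = 0.2355
  colorless: (41 − 37.625)² / 37.625 = 0.3027
χ² = 0.2355 + 0.3027 = 0.5382 ≈ 0.538
Degrees of freedom = 2 − 1 = 1; critical value at α = 0.05 is 3.841.
Since 0.538 < 3.841, we fail to reject the null hypothesis — the data are consistent with the 9:7 ratio.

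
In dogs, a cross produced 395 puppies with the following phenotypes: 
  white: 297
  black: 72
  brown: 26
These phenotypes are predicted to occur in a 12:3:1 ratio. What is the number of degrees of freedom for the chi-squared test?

2

A goodness-of-fit test with 3 phenotype classes has df = 3 − 1 = 2.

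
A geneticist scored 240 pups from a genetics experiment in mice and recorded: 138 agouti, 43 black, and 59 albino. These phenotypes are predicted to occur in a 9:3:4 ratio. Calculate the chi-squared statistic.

0.172

The 9:3:4 ratio has 16 parts, so with N = 240 the expected counts are:
  agouti: 240 × 9/16 = 135
  black: 240 × 3/16 = 45
  albino: 240 × 4/16 = 60
χ² = Σ (O − E)² / E
  agouti: (138 − 135)² / 135 = 0.0667
  black: (43 − 45)² / 45 = 0.0889
  albino: (59 − 60)² / 60 = 0.0167
χ² = 0.0667 + 0.0889 + 0.0167 = 0.1723 ≈ 0.172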